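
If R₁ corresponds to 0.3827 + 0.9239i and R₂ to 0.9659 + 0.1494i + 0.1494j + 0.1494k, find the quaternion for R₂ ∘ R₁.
0.2316 + 0.9496i + 0.1952j - 0.0809k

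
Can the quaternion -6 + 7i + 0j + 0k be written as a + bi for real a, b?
Yes. The quaternion -6 + 7i has j- and k-coefficients y = z = 0, so it lies in the complex subalgebra spanned by 1 and i.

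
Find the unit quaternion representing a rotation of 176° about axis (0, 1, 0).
0.0349 + 0.9994j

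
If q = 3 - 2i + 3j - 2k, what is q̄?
3 + 2i - 3j + 2k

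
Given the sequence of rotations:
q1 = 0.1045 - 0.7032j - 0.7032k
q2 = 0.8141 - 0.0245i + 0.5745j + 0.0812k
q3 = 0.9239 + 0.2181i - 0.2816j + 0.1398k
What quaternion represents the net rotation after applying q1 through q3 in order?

q2 · q1 = 0.5462 - 0.3494i - 0.5297j - 0.5468k
q3 · q2 · q1 = 0.5081 + 0.0243i - 0.5728j - 0.6427k
0.5081 + 0.0243i - 0.5728j - 0.6427k


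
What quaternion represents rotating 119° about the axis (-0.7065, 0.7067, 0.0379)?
0.5075 - 0.6087i + 0.6089j + 0.0327k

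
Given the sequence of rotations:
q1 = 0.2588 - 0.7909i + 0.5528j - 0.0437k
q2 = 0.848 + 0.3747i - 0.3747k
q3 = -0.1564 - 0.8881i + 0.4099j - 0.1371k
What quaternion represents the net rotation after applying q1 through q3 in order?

q2 · q1 = 0.4994 - 0.3666i + 0.7815j + 0.0731k
q3 · q2 · q1 = -0.714 - 0.2491i + 0.1977j - 0.6237k
-0.714 - 0.2491i + 0.1977j - 0.6237k


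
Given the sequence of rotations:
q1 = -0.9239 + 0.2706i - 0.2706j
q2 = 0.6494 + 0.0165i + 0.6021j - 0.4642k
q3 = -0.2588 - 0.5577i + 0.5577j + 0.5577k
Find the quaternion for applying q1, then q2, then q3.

q2 · q1 = -0.4415 + 0.0349i - 0.8576j + 0.2615k
q3 · q2 · q1 = 0.4662 + 0.8613i + 0.141j + 0.1449k
0.4662 + 0.8613i + 0.141j + 0.1449k


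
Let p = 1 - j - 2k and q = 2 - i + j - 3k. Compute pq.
-3 + 4i + j - 8k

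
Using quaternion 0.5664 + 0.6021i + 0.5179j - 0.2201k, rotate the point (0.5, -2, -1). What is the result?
(-1.884, 0.741, -1.073)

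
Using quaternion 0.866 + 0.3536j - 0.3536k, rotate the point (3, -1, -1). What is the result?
(0.275, -2.337, -2.337)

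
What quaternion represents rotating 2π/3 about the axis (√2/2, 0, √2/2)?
0.5 + 0.6124i + 0.6124k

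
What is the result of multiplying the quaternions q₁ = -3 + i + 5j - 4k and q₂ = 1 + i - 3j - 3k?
-1 - 29i + 13j - 3k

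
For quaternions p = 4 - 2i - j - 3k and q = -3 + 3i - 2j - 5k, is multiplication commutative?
No: pq = -23 + 17i - 24j - 4k ≠ -23 + 19i + 14j - 18k = qp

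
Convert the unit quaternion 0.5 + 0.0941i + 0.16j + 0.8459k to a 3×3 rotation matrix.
[[-0.4823, -0.8158, 0.3192], [0.876, -0.4488, 0.1766], [-0.0008, 0.3648, 0.9311]]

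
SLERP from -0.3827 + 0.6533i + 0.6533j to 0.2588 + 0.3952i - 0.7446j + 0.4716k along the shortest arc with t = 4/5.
-0.3282 - 0.1803i + 0.8281j - 0.4172k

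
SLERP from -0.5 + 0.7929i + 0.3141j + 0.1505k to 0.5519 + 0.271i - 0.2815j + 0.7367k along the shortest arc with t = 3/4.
-0.6909 + 0.0491i + 0.3745j - 0.6164k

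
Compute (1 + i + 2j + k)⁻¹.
0.1429 - 0.1429i - 0.2857j - 0.1429k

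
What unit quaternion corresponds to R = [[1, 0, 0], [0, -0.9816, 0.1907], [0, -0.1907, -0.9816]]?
-0.0958 + 0.9954i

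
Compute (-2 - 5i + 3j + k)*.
-2 + 5i - 3j - k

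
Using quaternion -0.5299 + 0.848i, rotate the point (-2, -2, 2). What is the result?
(-2, 2.674, 0.921)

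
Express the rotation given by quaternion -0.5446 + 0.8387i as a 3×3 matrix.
[[1, 0, 0], [0, -0.4068, 0.9135], [0, -0.9135, -0.4068]]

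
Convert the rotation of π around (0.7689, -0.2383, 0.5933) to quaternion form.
0.7689i - 0.2383j + 0.5933k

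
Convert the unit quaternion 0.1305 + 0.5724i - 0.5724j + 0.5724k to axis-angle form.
axis = (√3/3, -√3/3, √3/3), θ = 165°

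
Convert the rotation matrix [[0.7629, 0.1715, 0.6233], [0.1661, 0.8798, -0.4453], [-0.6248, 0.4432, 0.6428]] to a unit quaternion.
0.9063 + 0.2451i + 0.3443j - 0.0015k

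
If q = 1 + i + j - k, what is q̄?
1 - i - j + k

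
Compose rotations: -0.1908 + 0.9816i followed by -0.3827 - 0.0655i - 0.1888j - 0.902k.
0.1373 - 0.3632i - 0.8494j + 0.3574k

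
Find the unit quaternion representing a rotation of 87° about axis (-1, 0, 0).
0.7254 - 0.6884i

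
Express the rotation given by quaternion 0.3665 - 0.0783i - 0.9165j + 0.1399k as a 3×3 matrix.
[[-0.7191, 0.041, -0.6937], [0.2461, 0.9486, -0.199], [0.6499, -0.3138, -0.6922]]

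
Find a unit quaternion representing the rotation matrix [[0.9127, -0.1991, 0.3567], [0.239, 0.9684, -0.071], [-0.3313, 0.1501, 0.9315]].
0.9763 + 0.0566i + 0.1762j + 0.1122k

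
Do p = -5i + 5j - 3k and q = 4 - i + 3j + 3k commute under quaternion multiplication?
No: pq = -11 + 4i + 38j - 22k ≠ -11 - 44i + 2j - 2k = qp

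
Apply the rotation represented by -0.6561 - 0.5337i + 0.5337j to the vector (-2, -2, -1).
(0.979, 0.979, -2.662)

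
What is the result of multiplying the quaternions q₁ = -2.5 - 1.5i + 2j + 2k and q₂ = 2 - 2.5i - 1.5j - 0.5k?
-4.75 + 5.25i + 2j + 12.5k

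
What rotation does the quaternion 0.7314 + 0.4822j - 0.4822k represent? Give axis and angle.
axis = (0, √2/2, -√2/2), θ = 86°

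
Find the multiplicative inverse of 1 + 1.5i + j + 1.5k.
0.1538 - 0.2308i - 0.1538j - 0.2308k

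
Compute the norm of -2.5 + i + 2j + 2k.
3.905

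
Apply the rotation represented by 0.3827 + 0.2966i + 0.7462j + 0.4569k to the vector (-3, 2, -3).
(-0.747, -2.929, 3.587)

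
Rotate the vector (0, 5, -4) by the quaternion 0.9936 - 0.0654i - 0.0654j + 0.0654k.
(-0.053, 4.429, -4.624)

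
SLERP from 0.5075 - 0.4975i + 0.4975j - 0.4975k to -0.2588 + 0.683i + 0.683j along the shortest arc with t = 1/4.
0.5432 - 0.685i + 0.1999j - 0.4424k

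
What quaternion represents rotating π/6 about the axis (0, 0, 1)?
0.9659 + 0.2588k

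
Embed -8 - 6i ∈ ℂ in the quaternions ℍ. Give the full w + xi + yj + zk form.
-8 - 6i + 0j + 0k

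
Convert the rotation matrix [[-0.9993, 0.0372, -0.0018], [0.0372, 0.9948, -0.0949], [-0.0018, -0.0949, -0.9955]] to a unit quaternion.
0.0186i + 0.9987j - 0.0475k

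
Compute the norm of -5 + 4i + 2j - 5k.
√70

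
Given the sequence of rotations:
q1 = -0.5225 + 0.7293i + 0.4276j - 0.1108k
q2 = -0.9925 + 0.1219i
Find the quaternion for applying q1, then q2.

q2 · q1 = 0.4297 - 0.7875i - 0.4109j + 0.1621k
0.4297 - 0.7875i - 0.4109j + 0.1621k


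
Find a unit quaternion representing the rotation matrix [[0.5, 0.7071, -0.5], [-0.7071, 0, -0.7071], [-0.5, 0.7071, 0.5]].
0.7071 + 0.5i - 0.5k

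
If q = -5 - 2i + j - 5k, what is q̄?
-5 + 2i - j + 5k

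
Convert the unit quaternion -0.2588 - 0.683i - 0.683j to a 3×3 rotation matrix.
[[0.067, 0.933, 0.3535], [0.933, 0.067, -0.3535], [-0.3535, 0.3535, -0.866]]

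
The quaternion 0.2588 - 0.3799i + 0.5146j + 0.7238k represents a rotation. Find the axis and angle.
axis = (-0.3933, 0.5328, 0.7493), θ = 5π/6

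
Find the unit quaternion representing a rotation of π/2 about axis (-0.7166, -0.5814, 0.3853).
0.7071 - 0.5067i - 0.4111j + 0.2724k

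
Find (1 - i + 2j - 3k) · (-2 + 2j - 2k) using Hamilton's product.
-12 + 4i - 4j + 2k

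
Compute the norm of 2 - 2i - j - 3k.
√18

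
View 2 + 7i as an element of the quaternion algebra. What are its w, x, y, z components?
2 + 7i + 0j + 0k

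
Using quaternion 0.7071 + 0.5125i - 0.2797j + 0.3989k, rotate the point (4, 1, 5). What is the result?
(1.317, -3.473, 5.31)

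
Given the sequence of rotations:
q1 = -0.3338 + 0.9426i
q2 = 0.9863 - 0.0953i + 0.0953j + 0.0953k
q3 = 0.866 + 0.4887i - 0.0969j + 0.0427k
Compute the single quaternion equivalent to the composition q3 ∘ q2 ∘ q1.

q2 · q1 = -0.2394 + 0.9615i + 0.058j - 0.1216k
q3 · q2 · q1 = -0.6664 + 0.725i + 0.1739j + 0.006k
-0.6664 + 0.725i + 0.1739j + 0.006k


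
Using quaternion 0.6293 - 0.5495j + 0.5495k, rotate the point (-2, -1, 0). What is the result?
(1.107, -1.779, -0.779)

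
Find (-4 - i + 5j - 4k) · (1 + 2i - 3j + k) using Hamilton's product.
17 - 16i + 10j - 15k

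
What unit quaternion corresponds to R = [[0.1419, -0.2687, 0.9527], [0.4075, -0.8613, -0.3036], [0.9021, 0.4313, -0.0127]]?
0.2588 + 0.7099i + 0.0489j + 0.6532k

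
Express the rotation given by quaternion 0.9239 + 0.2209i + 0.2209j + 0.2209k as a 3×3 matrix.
[[0.8048, -0.3106, 0.5058], [0.5058, 0.8048, -0.3106], [-0.3106, 0.5058, 0.8048]]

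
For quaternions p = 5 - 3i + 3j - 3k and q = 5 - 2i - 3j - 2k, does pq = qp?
No: pq = 22 - 40i - 10k ≠ 22 - 10i - 40k = qp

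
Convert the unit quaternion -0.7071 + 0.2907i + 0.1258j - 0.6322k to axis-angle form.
axis = (0.4111, 0.1779, -0.8941), θ = 3π/2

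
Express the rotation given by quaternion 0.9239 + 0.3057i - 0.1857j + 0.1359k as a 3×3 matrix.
[[0.8941, -0.3647, -0.26], [0.1376, 0.7762, -0.6153], [0.4262, 0.5144, 0.7441]]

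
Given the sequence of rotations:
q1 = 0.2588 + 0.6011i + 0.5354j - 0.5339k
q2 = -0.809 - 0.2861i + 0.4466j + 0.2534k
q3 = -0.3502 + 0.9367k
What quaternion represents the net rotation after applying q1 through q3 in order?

q2 · q1 = -0.1412 - 0.9344i - 0.318j + 0.0759k
q3 · q2 · q1 = -0.0216 + 0.6251i - 0.7639j - 0.1588k
-0.0216 + 0.6251i - 0.7639j - 0.1588k


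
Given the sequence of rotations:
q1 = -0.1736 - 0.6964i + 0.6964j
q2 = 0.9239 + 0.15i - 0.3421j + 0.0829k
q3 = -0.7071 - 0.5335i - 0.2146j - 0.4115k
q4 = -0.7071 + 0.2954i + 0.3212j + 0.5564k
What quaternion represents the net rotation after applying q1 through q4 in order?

q2 · q1 = 0.1823 - 0.7272i + 0.6451j - 0.1482k
q3 · q2 · q1 = -0.4394 + 0.7142i - 0.2751j - 0.4704k
q4 · q3 · q2 · q1 = 0.4498 - 0.6328i + 0.5897j - 0.2225k
0.4498 - 0.6328i + 0.5897j - 0.2225k


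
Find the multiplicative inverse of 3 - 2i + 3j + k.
0.1304 + 0.087i - 0.1304j - 0.0435k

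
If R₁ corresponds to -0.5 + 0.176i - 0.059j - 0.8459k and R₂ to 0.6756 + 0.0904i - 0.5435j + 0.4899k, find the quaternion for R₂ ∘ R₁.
0.0286 + 0.5624i + 0.3946j - 0.7261k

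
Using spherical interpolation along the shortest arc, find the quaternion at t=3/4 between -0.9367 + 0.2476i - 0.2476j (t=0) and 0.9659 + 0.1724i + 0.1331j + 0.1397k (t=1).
-0.9781 - 0.0673i - 0.1654j - 0.1064k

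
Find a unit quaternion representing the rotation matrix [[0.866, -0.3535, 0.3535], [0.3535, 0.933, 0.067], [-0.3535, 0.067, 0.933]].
0.9659 + 0.183j + 0.183k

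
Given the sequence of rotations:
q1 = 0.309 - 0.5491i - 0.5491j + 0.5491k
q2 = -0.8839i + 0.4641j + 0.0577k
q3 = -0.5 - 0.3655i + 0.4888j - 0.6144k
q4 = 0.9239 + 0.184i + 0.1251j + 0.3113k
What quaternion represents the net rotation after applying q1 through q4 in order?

q2 · q1 = -0.2622 + 0.0134i + 0.5971j + 0.758k
q3 · q2 · q1 = 0.3099 + 0.8265i - 0.1579j - 0.4427k
q4 · q3 · q2 · q1 = 0.2918 + 0.8144i + 0.2316j - 0.445k
0.2918 + 0.8144i + 0.2316j - 0.445k


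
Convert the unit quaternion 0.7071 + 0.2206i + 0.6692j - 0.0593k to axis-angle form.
axis = (0.312, 0.9464, -0.0839), θ = π/2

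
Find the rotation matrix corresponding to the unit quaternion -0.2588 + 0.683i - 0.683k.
[[0.067, -0.3535, -0.933], [0.3535, -0.866, 0.3535], [-0.933, -0.3535, 0.067]]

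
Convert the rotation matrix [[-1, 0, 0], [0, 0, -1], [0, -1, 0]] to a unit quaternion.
-0.7071j + 0.7071k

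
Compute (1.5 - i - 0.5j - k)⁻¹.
0.3333 + 0.2222i + 0.1111j + 0.2222k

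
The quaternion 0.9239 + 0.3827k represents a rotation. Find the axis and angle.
axis = (0, 0, 1), θ = π/4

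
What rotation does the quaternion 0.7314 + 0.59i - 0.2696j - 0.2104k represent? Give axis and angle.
axis = (0.8652, -0.3953, -0.3085), θ = 86°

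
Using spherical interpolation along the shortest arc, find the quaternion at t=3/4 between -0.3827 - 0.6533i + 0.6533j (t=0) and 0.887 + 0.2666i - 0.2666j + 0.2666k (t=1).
-0.8056 - 0.3917i + 0.3917j - 0.2102k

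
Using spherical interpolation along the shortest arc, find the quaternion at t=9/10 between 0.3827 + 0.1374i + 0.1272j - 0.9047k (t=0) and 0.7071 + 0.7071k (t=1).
-0.6197 + 0.0176i + 0.0163j - 0.7845k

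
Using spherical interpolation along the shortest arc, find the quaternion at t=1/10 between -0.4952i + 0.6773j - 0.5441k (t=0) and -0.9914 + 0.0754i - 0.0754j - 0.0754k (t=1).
0.1506 - 0.4974i + 0.676j - 0.5224k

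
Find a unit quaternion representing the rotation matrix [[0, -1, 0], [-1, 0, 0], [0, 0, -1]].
-0.7071i + 0.7071j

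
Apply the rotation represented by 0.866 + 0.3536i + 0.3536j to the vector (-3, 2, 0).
(-1.75, 0.75, 3.062)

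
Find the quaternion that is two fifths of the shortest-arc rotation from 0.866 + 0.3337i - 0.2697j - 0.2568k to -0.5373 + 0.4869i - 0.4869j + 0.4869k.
0.8995 - 0.0068i + 0.053j - 0.4336k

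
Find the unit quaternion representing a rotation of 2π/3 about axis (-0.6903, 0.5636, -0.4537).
0.5 - 0.5978i + 0.4881j - 0.3929k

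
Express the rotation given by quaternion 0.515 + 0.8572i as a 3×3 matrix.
[[1, 0, 0], [0, -0.4696, -0.8829], [0, 0.8829, -0.4696]]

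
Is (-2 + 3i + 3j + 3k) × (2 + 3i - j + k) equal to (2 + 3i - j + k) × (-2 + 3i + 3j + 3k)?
No: pq = -13 + 6i + 14j - 8k ≠ -13 - 6i + 2j + 16k = qp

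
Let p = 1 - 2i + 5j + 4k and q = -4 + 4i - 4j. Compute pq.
24 + 28i - 8j - 28k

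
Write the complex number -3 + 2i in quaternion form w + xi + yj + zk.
-3 + 2i + 0j + 0k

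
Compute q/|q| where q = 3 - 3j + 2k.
0.6396 - 0.6396j + 0.4264k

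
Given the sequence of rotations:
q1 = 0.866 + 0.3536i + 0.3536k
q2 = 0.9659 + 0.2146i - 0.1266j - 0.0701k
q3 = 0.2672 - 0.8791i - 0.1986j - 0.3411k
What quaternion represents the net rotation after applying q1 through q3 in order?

q2 · q1 = 0.7854 + 0.4826i - 0.2103j + 0.3256k
q3 · q2 · q1 = 0.7034 - 0.6979i - 0.0906j + 0.0998k
0.7034 - 0.6979i - 0.0906j + 0.0998k


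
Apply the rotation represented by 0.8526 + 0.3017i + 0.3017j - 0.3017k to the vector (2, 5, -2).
(4.09, 3.908, -1.003)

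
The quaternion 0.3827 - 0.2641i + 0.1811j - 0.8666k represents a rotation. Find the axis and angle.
axis = (-0.2859, 0.196, -0.938), θ = 3π/4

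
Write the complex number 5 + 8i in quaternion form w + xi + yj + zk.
5 + 8i + 0j + 0k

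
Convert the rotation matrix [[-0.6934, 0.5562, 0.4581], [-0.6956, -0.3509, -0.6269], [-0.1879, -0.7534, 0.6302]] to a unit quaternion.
-0.3827 + 0.0826i - 0.422j + 0.8177k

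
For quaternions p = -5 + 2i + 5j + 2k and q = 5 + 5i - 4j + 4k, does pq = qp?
No: pq = -23 + 13i + 47j - 43k ≠ -23 - 43i + 43j + 23k = qp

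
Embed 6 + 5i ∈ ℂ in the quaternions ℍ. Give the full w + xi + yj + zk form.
6 + 5i + 0j + 0k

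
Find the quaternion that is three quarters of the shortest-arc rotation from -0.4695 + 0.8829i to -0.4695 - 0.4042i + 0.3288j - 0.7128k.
0.2507 + 0.6717i - 0.292j + 0.633k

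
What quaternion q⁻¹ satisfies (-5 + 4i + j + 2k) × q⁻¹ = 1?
-0.1087 - 0.087i - 0.0217j - 0.0435k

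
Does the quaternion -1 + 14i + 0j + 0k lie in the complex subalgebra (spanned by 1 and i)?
Yes. The quaternion -1 + 14i has j- and k-coefficients y = z = 0, so it lies in the complex subalgebra spanned by 1 and i.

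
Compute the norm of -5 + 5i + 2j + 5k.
√79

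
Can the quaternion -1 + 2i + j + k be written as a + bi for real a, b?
No. The quaternion -1 + 2i + j + k has j-coefficient y = 1 and k-coefficient z = 1, not both zero, so it does not lie in the complex subalgebra spanned by 1 and i.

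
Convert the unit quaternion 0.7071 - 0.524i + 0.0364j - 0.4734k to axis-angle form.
axis = (-0.741, 0.0515, -0.6695), θ = π/2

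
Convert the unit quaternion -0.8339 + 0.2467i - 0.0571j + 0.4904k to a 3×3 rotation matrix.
[[0.5125, 0.7897, 0.3372], [-0.8461, 0.3973, 0.3554], [0.1467, -0.4674, 0.8718]]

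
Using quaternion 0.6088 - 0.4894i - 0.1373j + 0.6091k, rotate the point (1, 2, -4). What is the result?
(2.059, -1.281, -3.888)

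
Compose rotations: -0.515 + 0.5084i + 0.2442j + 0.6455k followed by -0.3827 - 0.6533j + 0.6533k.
-0.0651 - 0.7758i + 0.5751j - 0.2513k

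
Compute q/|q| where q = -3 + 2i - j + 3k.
-0.6255 + 0.417i - 0.2085j + 0.6255k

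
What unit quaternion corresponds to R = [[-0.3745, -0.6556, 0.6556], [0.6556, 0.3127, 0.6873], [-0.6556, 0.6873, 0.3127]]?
0.5592 + 0.5862j + 0.5862k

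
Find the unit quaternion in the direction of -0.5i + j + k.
-0.3333i + 0.6667j + 0.6667k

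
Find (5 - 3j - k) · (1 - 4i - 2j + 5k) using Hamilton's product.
4 - 37i - 9j + 12k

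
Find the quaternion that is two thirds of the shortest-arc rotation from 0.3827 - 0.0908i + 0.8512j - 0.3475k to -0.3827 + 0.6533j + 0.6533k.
-0.1372 - 0.0412i + 0.9168j + 0.3729k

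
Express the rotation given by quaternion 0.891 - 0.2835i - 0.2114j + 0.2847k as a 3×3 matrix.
[[0.7485, -0.3875, -0.5381], [0.6272, 0.6771, 0.3848], [0.2153, -0.6256, 0.7499]]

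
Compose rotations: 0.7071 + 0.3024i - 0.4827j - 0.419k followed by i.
-0.3024 + 0.7071i + 0.419j - 0.4827k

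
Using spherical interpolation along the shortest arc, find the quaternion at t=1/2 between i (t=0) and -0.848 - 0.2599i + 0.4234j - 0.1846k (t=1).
0.5342 + 0.7937i - 0.2667j + 0.1163k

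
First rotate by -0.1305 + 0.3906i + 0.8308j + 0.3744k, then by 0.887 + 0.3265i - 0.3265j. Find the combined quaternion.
0.028 + 0.1816i + 0.6573j + 0.7309k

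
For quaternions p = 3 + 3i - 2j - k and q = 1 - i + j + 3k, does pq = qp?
No: pq = 11 - 5i - 7j + 9k ≠ 11 + 5i + 9j + 7k = qp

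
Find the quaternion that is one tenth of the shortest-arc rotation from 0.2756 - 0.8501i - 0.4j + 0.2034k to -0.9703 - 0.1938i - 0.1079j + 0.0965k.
0.4188 - 0.8054i - 0.3764j + 0.1851k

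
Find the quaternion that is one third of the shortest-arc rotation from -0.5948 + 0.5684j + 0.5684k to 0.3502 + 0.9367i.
-0.636 - 0.4197i + 0.4579j + 0.4579k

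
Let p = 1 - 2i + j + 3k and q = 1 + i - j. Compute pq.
4 + 2i + 3j + 4k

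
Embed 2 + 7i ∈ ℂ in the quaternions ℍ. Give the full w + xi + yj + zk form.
2 + 7i + 0j + 0k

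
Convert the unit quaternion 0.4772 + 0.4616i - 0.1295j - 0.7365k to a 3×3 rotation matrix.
[[-0.1184, 0.5834, -0.8035], [-0.8225, -0.511, -0.2498], [-0.5563, 0.6313, 0.5403]]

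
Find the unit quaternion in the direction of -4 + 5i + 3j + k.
-0.5601 + 0.7001i + 0.4201j + 0.14k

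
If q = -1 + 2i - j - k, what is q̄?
-1 - 2i + j + k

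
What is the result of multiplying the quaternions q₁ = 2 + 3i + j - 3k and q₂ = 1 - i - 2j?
7 - 5i - 8k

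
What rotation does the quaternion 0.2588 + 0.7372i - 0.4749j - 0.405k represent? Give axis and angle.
axis = (0.7632, -0.4917, -0.4193), θ = 5π/6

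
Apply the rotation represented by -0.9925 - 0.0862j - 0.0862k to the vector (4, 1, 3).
(4.223, 1.714, 2.286)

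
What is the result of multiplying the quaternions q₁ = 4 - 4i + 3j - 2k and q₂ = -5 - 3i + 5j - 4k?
-55 + 6i - 5j - 17k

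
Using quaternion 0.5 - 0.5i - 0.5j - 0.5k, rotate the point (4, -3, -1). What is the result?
(-3, -1, 4)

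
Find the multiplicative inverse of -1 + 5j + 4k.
-0.0238 - 0.119j - 0.0952k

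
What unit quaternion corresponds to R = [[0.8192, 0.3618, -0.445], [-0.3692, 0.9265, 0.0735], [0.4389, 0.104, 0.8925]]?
0.9537 + 0.008i - 0.2317j - 0.1916k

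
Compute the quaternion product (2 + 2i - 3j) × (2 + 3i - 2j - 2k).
-8 + 16i - 6j + k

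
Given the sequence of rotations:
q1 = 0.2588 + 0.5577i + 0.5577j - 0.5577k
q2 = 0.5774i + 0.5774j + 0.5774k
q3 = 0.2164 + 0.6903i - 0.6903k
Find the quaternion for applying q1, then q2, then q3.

q2 · q1 = -0.322 - 0.4946i + 0.7935j + 0.1494k
q3 · q2 · q1 = 0.3749 + 0.2184i + 0.41j + 0.8024k
0.3749 + 0.2184i + 0.41j + 0.8024k


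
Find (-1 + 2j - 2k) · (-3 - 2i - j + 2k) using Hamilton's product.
9 + 4i - j + 8k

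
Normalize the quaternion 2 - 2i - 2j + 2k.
0.5 - 0.5i - 0.5j + 0.5k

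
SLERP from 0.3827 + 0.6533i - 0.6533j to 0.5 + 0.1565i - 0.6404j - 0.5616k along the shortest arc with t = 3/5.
0.4876 + 0.3854i - 0.6957j - 0.3601k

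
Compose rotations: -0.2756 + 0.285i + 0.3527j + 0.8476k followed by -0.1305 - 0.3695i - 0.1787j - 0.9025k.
0.9693 + 0.2315i + 0.0592j + 0.0587k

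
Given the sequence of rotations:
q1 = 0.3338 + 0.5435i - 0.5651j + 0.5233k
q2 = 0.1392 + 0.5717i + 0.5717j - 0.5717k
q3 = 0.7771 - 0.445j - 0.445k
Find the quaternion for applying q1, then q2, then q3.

q2 · q1 = 0.358 + 0.2426i - 0.4977j - 0.7518k
q3 · q2 · q1 = -0.2778 + 0.3016i - 0.654j - 0.6356k
-0.2778 + 0.3016i - 0.654j - 0.6356k


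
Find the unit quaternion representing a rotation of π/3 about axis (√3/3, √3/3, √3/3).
0.866 + 0.2887i + 0.2887j + 0.2887k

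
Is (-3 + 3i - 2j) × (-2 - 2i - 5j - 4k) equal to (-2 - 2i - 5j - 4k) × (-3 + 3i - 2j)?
No: pq = 2 + 8i + 31j - 7k ≠ 2 - 8i + 7j + 31k = qp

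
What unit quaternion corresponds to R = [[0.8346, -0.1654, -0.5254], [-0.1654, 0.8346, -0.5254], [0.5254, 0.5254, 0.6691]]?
0.9136 + 0.2876i - 0.2876j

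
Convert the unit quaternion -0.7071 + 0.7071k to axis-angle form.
axis = (0, 0, 1), θ = 3π/2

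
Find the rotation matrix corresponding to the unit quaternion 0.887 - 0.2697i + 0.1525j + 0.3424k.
[[0.719, -0.6897, 0.0858], [0.5252, 0.62, 0.5829], [-0.4552, -0.374, 0.808]]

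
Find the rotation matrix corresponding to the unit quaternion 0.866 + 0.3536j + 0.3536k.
[[0.4999, -0.6124, 0.6124], [0.6124, 0.7499, 0.2501], [-0.6124, 0.2501, 0.7499]]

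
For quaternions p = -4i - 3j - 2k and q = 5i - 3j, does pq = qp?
No: pq = 11 - 6i - 10j + 27k ≠ 11 + 6i + 10j - 27k = qp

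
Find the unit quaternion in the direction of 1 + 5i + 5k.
0.14 + 0.7001i + 0.7001k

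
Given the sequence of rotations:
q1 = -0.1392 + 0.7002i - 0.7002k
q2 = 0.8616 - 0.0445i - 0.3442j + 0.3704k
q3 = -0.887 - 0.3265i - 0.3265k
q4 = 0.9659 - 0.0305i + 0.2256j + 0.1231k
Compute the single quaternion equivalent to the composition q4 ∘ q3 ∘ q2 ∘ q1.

q2 · q1 = 0.1706 + 0.8505i + 0.2761j - 0.4138k
q3 · q2 · q1 = -0.0087 - 0.7199i - 0.6577j + 0.2212k
q4 · q3 · q2 · q1 = 0.0908 - 0.5642i - 0.7191j + 0.3951k
0.0908 - 0.5642i - 0.7191j + 0.3951k


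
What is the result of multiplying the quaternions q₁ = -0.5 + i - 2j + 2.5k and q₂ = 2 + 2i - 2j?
-7 + 6i + 2j + 7k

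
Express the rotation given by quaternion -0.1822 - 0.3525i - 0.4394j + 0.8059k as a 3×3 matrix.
[[-0.6851, 0.6034, -0.408], [0.0161, -0.5475, -0.8367], [-0.7283, -0.5798, 0.3653]]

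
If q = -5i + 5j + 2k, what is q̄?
5i - 5j - 2k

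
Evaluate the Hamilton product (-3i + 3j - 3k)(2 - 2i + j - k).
-12 - 6i + 9j - 3k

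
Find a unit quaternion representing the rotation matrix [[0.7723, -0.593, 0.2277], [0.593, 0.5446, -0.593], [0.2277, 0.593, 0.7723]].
0.8788 + 0.3374i + 0.3374k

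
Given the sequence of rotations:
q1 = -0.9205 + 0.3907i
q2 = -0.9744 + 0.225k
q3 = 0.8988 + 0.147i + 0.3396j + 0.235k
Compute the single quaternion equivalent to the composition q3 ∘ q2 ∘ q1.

q2 · q1 = 0.8969 - 0.3807i + 0.0879j - 0.2071k
q3 · q2 · q1 = 0.8809 - 0.3013i + 0.3246j + 0.1668k
0.8809 - 0.3013i + 0.3246j + 0.1668k


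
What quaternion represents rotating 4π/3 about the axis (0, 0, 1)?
-0.5 + 0.866k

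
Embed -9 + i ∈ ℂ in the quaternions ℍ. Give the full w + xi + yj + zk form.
-9 + i + 0j + 0k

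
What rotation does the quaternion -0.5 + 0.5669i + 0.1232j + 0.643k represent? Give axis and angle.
axis = (0.6546, 0.1423, 0.7425), θ = 4π/3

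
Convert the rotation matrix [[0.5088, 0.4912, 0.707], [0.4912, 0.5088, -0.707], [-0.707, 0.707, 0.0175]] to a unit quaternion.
0.7133 + 0.4956i + 0.4956j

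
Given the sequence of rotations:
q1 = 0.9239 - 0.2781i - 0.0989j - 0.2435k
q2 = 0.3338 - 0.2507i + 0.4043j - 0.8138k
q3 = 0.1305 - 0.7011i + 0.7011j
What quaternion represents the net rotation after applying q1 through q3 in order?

q2 · q1 = 0.0805 - 0.5034i + 0.5058j - 0.6959k
q3 · q2 · q1 = -0.697 - 0.61i - 0.3655j - 0.0925k
-0.697 - 0.61i - 0.3655j - 0.0925k


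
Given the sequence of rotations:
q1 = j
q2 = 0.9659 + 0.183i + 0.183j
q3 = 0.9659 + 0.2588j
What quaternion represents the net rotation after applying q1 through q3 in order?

q2 · q1 = -0.183 + 0.9659j + 0.183k
q3 · q2 · q1 = -0.4267 + 0.0474i + 0.8856j + 0.1768k
-0.4267 + 0.0474i + 0.8856j + 0.1768k


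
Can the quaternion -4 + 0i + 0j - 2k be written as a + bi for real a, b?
No. The quaternion -4 - 2k has j-coefficient y = 0 and k-coefficient z = -2, not both zero, so it does not lie in the complex subalgebra spanned by 1 and i.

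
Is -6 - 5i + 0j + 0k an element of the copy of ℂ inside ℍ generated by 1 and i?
Yes. The quaternion -6 - 5i has j- and k-coefficients y = z = 0, so it lies in the complex subalgebra spanned by 1 and i.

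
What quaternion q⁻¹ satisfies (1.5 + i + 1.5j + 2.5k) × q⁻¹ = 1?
0.1277 - 0.0851i - 0.1277j - 0.2128k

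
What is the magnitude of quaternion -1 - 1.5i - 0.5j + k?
2.121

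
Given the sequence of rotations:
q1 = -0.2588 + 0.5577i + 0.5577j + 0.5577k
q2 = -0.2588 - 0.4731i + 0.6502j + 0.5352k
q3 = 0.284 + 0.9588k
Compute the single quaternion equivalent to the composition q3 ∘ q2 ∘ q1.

q2 · q1 = -0.3303 + 0.0422i + 0.2497j - 0.9093k
q3 · q2 · q1 = 0.778 - 0.2274i + 0.1114j - 0.5749k
0.778 - 0.2274i + 0.1114j - 0.5749k


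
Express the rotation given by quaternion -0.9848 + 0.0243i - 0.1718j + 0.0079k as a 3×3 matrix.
[[0.9408, 0.0072, 0.3388], [-0.0239, 0.9987, 0.0451], [-0.338, -0.0506, 0.9398]]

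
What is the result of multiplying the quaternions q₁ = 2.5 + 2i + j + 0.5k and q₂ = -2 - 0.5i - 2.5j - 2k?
-0.5 - 6i - 4.5j - 10.5k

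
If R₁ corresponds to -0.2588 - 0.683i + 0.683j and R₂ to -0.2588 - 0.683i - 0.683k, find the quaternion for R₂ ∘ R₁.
-0.3995 + 0.82i + 0.2897j - 0.2897k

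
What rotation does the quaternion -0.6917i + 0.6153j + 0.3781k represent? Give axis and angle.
axis = (-0.6917, 0.6153, 0.3781), θ = π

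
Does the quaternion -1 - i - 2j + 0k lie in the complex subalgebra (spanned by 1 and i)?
No. The quaternion -1 - i - 2j has j-coefficient y = -2 and k-coefficient z = 0, not both zero, so it does not lie in the complex subalgebra spanned by 1 and i.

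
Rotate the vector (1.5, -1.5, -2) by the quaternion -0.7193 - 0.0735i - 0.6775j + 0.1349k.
(-2.282, -0.994, -1.519)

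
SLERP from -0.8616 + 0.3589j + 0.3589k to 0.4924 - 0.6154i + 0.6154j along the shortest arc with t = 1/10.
-0.8977 + 0.0856i + 0.2598j + 0.3454k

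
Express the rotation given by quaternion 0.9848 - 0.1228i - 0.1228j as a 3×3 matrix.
[[0.9698, 0.0302, -0.2419], [0.0302, 0.9698, 0.2419], [0.2419, -0.2419, 0.9397]]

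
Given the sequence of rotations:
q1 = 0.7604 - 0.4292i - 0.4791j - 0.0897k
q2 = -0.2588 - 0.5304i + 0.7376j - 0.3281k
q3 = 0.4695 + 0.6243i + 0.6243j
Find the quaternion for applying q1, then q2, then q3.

q2 · q1 = -0.1005 - 0.5156i + 0.7781j + 0.3444k
q3 · q2 · q1 = -0.2111 - 0.0898i + 0.0876j + 0.9694k
-0.2111 - 0.0898i + 0.0876j + 0.9694k


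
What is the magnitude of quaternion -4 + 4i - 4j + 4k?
8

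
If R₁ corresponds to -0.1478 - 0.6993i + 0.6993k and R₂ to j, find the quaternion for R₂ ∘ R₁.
0.6993i - 0.1478j + 0.6993k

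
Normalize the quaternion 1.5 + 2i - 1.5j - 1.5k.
0.4575 + 0.61i - 0.4575j - 0.4575k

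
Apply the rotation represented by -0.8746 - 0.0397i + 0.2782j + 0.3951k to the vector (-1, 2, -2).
(1.841, 1.782, -1.561)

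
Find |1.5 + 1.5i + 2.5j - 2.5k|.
√17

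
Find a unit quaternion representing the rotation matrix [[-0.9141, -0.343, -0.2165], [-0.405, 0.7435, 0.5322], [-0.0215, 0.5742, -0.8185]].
-0.0523 - 0.2006i + 0.9322j + 0.2967k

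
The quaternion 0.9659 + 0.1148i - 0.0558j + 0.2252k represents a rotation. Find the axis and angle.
axis = (0.4435, -0.2156, 0.87), θ = π/6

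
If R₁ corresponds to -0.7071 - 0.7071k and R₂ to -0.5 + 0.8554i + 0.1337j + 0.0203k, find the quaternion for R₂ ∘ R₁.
0.3679 - 0.6994i + 0.5103j + 0.3392k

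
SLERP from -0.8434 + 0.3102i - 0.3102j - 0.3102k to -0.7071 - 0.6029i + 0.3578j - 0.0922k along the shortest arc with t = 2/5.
-0.959 - 0.0811i - 0.0421j - 0.2683k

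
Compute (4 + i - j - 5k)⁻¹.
0.093 - 0.0233i + 0.0233j + 0.1163k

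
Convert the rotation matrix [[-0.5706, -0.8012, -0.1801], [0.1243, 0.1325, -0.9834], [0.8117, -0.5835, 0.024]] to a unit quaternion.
-0.3827 - 0.2612i + 0.6479j - 0.6046k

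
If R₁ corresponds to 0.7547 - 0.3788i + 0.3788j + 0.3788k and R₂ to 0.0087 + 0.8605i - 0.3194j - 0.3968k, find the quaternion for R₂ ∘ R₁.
0.6038 + 0.6754i - 0.4134j - 0.0912k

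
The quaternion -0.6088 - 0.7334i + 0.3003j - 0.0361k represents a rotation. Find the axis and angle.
axis = (-0.9245, 0.3785, -0.0455), θ = 255°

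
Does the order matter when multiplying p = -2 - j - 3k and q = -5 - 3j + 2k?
Yes: pq = 13 - 11i + 11j + 11k ≠ 13 + 11i + 11j + 11k = qp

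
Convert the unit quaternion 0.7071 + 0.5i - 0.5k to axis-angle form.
axis = (√2/2, 0, -√2/2), θ = π/2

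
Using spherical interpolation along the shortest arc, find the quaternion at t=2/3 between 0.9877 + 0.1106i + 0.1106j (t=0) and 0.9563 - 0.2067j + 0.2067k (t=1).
0.9842 + 0.0377i - 0.1021j + 0.1399k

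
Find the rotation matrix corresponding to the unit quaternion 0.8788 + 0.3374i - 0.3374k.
[[0.7723, 0.593, -0.2277], [-0.593, 0.5446, -0.593], [-0.2277, 0.593, 0.7723]]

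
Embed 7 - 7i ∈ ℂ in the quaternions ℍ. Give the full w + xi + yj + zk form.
7 - 7i + 0j + 0k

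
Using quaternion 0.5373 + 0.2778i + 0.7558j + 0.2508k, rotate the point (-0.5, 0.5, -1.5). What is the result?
(-1.218, -0.106, 1.12)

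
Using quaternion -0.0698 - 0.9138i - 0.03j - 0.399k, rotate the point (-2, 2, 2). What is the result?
(0.105, -2.405, -2.491)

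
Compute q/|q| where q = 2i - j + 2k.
0.6667i - 0.3333j + 0.6667k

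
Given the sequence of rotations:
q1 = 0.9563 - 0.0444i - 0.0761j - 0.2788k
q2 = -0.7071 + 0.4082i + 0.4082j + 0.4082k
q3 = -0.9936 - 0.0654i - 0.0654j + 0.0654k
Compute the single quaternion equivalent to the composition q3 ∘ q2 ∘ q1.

q2 · q1 = -0.5132 + 0.339i + 0.5399j + 0.5746k
q3 · q2 · q1 = 0.5298 - 0.3762i - 0.4431j - 0.6176k
0.5298 - 0.3762i - 0.4431j - 0.6176k


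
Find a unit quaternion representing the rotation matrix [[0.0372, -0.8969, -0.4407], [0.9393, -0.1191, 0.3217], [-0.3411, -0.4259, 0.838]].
0.6626 - 0.2821i - 0.0376j + 0.6928k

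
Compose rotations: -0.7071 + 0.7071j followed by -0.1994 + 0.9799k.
0.141 - 0.6929i - 0.141j - 0.6929k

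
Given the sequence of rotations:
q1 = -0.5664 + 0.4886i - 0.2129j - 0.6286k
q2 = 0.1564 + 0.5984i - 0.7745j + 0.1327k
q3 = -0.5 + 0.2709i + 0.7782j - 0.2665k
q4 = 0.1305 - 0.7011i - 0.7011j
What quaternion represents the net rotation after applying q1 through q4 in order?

q2 · q1 = -0.4624 + 0.2526i + 0.8464j + 0.0775k
q3 · q2 · q1 = -0.4752 + 0.0343i - 0.8714j + 0.1172k
q4 · q3 · q2 · q1 = -0.6489 + 0.2555i + 0.3016j + 0.6503k
-0.6489 + 0.2555i + 0.3016j + 0.6503k


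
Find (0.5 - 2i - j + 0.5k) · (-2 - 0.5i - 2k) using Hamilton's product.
-1 + 5.75i - 2.25j - 2.5k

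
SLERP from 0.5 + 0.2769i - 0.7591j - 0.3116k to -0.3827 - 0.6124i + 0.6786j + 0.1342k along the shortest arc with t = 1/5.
0.4827 + 0.3496i - 0.7528j - 0.2794k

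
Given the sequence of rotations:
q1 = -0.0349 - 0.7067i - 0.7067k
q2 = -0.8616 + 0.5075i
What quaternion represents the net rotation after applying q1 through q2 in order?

q2 · q1 = 0.3887 + 0.5912i + 0.3587j + 0.6089k
0.3887 + 0.5912i + 0.3587j + 0.6089k


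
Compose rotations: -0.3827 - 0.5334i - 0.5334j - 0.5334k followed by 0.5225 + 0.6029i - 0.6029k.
-0.2 - 0.831i + 0.3645j - 0.3696k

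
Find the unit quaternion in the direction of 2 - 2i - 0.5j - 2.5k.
0.5252 - 0.5252i - 0.1313j - 0.6565k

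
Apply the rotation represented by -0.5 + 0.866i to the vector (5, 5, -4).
(5, -5.964, -2.33)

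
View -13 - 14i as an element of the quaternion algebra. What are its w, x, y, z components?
-13 - 14i + 0j + 0k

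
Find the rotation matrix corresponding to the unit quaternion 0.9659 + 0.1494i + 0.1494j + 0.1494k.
[[0.9107, -0.244, 0.3333], [0.3333, 0.9107, -0.244], [-0.244, 0.3333, 0.9107]]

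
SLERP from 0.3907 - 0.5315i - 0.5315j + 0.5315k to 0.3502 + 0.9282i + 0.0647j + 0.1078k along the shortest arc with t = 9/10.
-0.2815 - 0.9501i - 0.1306j - 0.0331k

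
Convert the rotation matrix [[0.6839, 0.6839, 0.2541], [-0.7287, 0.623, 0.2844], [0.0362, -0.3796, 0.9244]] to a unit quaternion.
0.8988 - 0.1847i + 0.0606j - 0.3929k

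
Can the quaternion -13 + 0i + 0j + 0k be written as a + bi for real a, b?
Yes. The quaternion -13 has j- and k-coefficients y = z = 0, so it lies in the complex subalgebra spanned by 1 and i.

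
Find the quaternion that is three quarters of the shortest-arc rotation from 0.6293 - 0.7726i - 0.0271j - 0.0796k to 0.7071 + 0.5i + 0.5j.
0.8789 + 0.1678i + 0.4456j - 0.0297k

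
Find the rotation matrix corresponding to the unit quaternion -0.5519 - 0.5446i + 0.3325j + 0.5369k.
[[0.2024, 0.2305, -0.9518], [-0.9548, -0.1697, -0.2441], [-0.2178, 0.9582, 0.1857]]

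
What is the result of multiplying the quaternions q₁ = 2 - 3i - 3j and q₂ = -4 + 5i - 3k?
7 + 31i + 3j + 9k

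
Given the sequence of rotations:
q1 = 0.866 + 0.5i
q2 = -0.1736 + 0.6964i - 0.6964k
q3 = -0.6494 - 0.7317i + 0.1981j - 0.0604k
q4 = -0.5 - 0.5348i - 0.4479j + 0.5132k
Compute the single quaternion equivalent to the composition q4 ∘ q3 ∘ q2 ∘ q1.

q2 · q1 = -0.4985 + 0.5163i - 0.3482j - 0.6031k
q3 · q2 · q1 = 0.7341 - 0.111i - 0.3451j + 0.5743k
q4 · q3 · q2 · q1 = -0.8757 - 0.4172i + 0.0939j + 0.2244k
-0.8757 - 0.4172i + 0.0939j + 0.2244k


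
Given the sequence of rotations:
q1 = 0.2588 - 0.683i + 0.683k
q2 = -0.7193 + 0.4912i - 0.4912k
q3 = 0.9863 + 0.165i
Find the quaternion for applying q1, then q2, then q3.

q2 · q1 = 0.4848 + 0.6184i - 0.6184k
q3 · q2 · q1 = 0.3761 + 0.6899i + 0.102j - 0.6099k
0.3761 + 0.6899i + 0.102j - 0.6099k


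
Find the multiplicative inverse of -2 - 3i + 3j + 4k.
-0.0526 + 0.0789i - 0.0789j - 0.1053k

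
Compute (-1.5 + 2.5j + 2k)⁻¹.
-0.12 - 0.2j - 0.16k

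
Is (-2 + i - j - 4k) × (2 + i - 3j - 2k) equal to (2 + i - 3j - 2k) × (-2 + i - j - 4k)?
No: pq = -16 - 10i + 2j - 6k ≠ -16 + 10i + 6j - 2k = qp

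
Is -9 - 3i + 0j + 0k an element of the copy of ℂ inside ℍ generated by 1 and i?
Yes. The quaternion -9 - 3i has j- and k-coefficients y = z = 0, so it lies in the complex subalgebra spanned by 1 and i.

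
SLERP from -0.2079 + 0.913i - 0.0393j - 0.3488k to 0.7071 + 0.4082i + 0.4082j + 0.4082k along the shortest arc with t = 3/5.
0.4382 + 0.8388i + 0.2987j + 0.1232k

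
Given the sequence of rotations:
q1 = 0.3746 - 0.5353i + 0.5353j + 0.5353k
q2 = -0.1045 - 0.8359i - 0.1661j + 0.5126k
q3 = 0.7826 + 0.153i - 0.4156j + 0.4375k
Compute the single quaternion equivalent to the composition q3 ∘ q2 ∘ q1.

q2 · q1 = -0.6721 - 0.6205i + 0.0549j - 0.4003k
q3 · q2 · q1 = -0.2331 - 0.4461i + 0.1121j - 0.8568k
-0.2331 - 0.4461i + 0.1121j - 0.8568k


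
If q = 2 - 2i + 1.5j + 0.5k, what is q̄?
2 + 2i - 1.5j - 0.5k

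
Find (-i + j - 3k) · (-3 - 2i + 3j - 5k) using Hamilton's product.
-20 + 7i - 2j + 8k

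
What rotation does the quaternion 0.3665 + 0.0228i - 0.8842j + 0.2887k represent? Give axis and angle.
axis = (0.0245, -0.9503, 0.3103), θ = 137°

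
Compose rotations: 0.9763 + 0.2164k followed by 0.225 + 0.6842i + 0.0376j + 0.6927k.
0.0698 + 0.6761i - 0.1114j + 0.725k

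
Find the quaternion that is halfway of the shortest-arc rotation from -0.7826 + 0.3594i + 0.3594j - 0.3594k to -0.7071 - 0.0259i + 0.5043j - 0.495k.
-0.7636 + 0.1709i + 0.4427j - 0.4379k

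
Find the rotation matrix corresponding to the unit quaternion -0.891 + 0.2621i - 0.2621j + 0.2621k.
[[0.7252, 0.3297, 0.6045], [-0.6045, 0.7252, 0.3297], [-0.3297, -0.6045, 0.7252]]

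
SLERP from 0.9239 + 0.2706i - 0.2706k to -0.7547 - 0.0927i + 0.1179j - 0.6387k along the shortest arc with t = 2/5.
0.9665 + 0.2239i - 0.0544j + 0.1135k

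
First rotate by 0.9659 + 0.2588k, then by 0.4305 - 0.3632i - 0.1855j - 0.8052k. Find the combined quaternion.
0.6242 - 0.3988i - 0.0852j - 0.6663k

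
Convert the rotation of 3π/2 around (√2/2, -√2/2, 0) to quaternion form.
-0.7071 + 0.5i - 0.5j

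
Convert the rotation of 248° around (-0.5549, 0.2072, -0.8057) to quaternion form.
-0.5592 - 0.46i + 0.1718j - 0.668k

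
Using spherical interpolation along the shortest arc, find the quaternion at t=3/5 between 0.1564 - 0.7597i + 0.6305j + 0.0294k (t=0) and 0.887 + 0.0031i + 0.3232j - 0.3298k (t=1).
0.7125 - 0.3792i + 0.5475j - 0.221k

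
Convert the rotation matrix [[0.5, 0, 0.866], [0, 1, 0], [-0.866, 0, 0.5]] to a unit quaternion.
0.866 + 0.5j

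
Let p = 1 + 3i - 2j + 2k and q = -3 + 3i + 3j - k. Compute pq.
-4 - 10i + 18j + 8k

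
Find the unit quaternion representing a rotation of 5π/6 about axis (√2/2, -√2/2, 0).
0.2588 + 0.683i - 0.683j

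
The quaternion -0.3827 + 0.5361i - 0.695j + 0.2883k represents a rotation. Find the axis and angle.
axis = (0.5803, -0.7523, 0.3121), θ = 5π/4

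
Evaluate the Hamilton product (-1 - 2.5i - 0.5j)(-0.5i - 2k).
-1.25 + 1.5i - 5j + 1.75k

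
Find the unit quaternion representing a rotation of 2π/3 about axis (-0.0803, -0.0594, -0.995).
0.5 - 0.0695i - 0.0514j - 0.8617k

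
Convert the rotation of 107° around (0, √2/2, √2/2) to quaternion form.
0.5948 + 0.5684j + 0.5684k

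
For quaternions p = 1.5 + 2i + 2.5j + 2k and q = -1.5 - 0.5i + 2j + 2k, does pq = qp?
No: pq = -10.25 - 2.75i - 5.75j + 5.25k ≠ -10.25 - 4.75i + 4.25j - 5.25k = qp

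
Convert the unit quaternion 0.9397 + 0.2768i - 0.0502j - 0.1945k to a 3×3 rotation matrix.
[[0.9193, 0.3378, -0.202], [-0.3933, 0.7711, -0.5007], [-0.0133, 0.5397, 0.8417]]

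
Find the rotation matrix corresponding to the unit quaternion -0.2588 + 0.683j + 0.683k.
[[-0.866, 0.3535, -0.3535], [-0.3535, 0.067, 0.933], [0.3535, 0.933, 0.067]]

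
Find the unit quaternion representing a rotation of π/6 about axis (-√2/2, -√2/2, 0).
0.9659 - 0.183i - 0.183j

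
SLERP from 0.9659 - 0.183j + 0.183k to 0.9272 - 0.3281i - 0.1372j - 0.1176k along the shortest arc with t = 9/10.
0.9399 - 0.2972i - 0.1432j - 0.0876k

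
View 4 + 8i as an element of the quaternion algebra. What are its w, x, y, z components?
4 + 8i + 0j + 0k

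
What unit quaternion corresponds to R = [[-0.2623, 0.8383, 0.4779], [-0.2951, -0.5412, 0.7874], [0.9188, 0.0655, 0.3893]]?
-0.3827 + 0.4716i + 0.288j + 0.7404k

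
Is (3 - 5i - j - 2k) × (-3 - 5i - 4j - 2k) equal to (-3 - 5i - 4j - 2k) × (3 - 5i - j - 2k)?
No: pq = -42 - 6i - 9j + 15k ≠ -42 + 6i - 9j - 15k = qp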